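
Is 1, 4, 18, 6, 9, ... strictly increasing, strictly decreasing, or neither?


Differences: 3, 14, -12, 3
Difference at position 1 is +3 (> 0) but position 3 is -12 (< 0) — sequence both rises and falls
→ NOT monotonic

Not monotonic


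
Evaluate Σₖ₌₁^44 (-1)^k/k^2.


S = -1 + 1/4 - 1/9 + 1/16 - 1/25 + 1/36 - 1/49 + 1/64 ± ...
= -0.8222
(Full series converges to -π²/12 ≈ -0.8225)

S_44 = -0.8222


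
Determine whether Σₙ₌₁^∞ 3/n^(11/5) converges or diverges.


p-series test: Σ c/n^p converges if p > 1, diverges if p ≤ 1 (constant c > 0 doesn't affect convergence).
p = 11/5
11/5 > 1 → CONVERGES

Converges (p = 11/5 > 1)


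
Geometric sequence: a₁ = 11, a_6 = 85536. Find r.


r^(n-1) = aₙ/a₁
r^5 = 85536/11 = 7776
r = 7776^(1/5)
= 6

r = 6


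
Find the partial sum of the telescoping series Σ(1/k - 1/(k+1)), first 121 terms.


Telescoping: adjacent terms cancel.
= 1/1 - 1/122
= 1 - 1/122 = 121/122

Sum = 121/122


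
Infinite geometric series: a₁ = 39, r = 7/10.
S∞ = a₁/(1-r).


S∞ = a₁/(1-r) = 39/(1 - 7/10)
= 39/(3/10)
= 130

S∞ = 130


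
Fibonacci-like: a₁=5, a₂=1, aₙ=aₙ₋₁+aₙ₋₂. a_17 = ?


Computing iteratively: 5, 1, 6, 7, 13, 20, 33, 53, 86, 139, 225, 364, ...
a_17 = 4037

a_17 = 4037


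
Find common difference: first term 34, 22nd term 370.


d = (aₙ - a₁)/(n-1)
= (370 - 34)/(22-1)
= 336/21 = 16

d = 16


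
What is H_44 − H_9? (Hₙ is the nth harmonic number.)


Σₖ₌10^44 1/k = 1/10 + 1/11 + 1/12 + ... + 1/44
= 14541561179784203689/9419588158802421600
≈ 1.5438

Sum = 14541561179784203689/9419588158802421600 ≈ 1.5438


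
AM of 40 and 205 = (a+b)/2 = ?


AM = (40 + 205)/2 = 245/2 = 122.5

AM = 122.5


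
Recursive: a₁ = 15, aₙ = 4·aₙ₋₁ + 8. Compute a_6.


Computing step by step:
a_1 = 15
a_2 = 68
a_3 = 280
a_4 = 1128
a_5 = 4520
a_6 = 18088


a_6 = 18088


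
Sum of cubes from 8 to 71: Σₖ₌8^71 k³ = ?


Σₖ₌8^71 k³ = [71·72/2]² − [7·8/2]²
= 6533136 − 784 = 6532352

Σk³ = 6532352


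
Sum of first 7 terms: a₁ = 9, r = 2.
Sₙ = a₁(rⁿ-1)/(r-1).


Sₙ = 9×(2^7 - 1)/(2 - 1)
= 9×(128 - 1)/1
= 9×127/1
= 1143

S_7 = 1143


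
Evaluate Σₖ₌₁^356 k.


n(n+1)/2 = 356×357/2 = 127092/2 = 63546

Σk = 63546


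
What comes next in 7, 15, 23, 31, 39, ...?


Pattern: arithmetic (d=8)
Terms: 7, 15, 23, 31, 39
Next term = 47

Next term = 47


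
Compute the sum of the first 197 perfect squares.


n = 197
n(n+1)(2n+1)/6 = 197×198×395/6
= 15407370/6 = 2567895

Σk² = 2567895


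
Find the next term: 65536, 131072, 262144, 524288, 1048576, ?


Pattern: powers of 2: 2ⁿ
Terms: 65536, 131072, 262144, 524288, 1048576
Next term = 2097152

Next term = 2097152


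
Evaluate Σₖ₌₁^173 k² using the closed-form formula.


n = 173
n(n+1)(2n+1)/6 = 173×174×347/6
= 10445394/6 = 1740899

Σk² = 1740899


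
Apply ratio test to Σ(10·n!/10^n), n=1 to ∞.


aₙ = 10·n!/10^n
a_{n+1}/aₙ = (n+1)!/10^(n+1) × 10^n/n!  (constant 10 cancels)
= (n+1)/10
L = lim(n→∞) (n+1)/10 = ∞
L > 1 → series DIVERGES

Diverges (ratio test: L = ∞ > 1)


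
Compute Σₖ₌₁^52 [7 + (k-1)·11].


aₙ = 7 + (52-1)×11 = 568
Sₙ = n(a₁+aₙ)/2 = 52×(7+568)/2
= 52×575/2 = 14950

S_52 = 14950


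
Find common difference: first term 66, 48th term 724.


d = (aₙ - a₁)/(n-1)
= (724 - 66)/(48-1)
= 658/47 = 14

d = 14


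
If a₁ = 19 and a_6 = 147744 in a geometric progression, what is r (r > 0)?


r^(n-1) = aₙ/a₁
r^5 = 147744/19 = 7776
r = 7776^(1/5)
= 6

r = 6


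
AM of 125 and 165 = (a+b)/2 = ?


AM = (125 + 165)/2 = 290/2 = 145

AM = 145


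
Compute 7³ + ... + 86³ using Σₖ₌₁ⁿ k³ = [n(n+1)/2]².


Σₖ₌7^86 k³ = [86·87/2]² − [6·7/2]²
= 13995081 − 441 = 13994640

Σk³ = 13994640


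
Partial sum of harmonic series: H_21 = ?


H_21 = 1/1 + 1/2 + 1/3 + ... + 1/21
= 18858053/5173168
≈ 3.6454

H_21 = 18858053/5173168 ≈ 3.6454


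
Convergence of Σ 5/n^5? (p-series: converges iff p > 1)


p-series test: Σ c/n^p converges if p > 1, diverges if p ≤ 1 (constant c > 0 doesn't affect convergence).
p = 5
5 > 1 → CONVERGES

Converges (p = 5 > 1)


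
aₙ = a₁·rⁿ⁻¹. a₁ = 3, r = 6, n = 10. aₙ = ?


aₙ = a₁·r^(n-1)
= 3×6^9
= 3×10077696
= 30233088

a_10 = 30233088


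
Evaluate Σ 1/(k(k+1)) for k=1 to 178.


1/(k(k+1)) = 1/k - 1/(k+1) (partial fractions)
Telescoping: Σ = 1 - 1/179 = 178/179

Sum = 178/179


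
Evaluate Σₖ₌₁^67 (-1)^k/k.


S = -1 + 1/2 - 1/3 + 1/4 - 1/5 + 1/6 - 1/7 + 1/8 ± ...
= -0.7006
(Full series converges to -ln(2) ≈ -0.6931)

S_67 = -0.7006


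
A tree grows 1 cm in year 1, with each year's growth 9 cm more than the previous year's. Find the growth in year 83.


aₙ = a₁ + (n-1)d
= 1 + (83-1)×9
= 1 + 738
= 739

a_83 = 739


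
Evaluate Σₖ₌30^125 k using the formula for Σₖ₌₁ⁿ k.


Σₖ₌30^125 k = Σₖ₌₁^125 k − Σₖ₌₁^29 k
= 125·126/2 − 29·30/2
= 7875 − 435 = 7440

Σk = 7440


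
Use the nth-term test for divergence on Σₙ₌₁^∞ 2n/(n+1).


lim(n→∞) 2n/(n+1) = 2/1 = 2  (divide numerator and denominator by n)
lim aₙ = 2 ≠ 0 → series DIVERGES

Diverges (lim aₙ = 2 ≠ 0)


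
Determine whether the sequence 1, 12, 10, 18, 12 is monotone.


Differences: 11, -2, 8, -6
Difference at position 1 is +11 (> 0) but position 2 is -2 (< 0) — sequence both rises and falls
→ NOT monotonic

Not monotonic


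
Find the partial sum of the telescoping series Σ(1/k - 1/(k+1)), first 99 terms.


Telescoping: adjacent terms cancel.
= 1/1 - 1/100
= 1 - 1/100 = 99/100

Sum = 99/100


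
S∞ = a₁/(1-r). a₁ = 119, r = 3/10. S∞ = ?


S∞ = a₁/(1-r) = 119/(1 - 3/10)
= 119/(7/10)
= 170

S∞ = 170


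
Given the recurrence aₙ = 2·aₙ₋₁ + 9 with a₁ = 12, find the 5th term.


Computing step by step:
a_1 = 12
a_2 = 33
a_3 = 75
a_4 = 159
a_5 = 327


a_5 = 327


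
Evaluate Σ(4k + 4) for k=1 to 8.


Σ(4k+4) = 4·Σk + 4·n
= 4·36 + 4·8
= 144 + 32 = 176

Σ = 176


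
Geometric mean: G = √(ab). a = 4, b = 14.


GM = √(4×14) = √56 = 7.4833

GM = 7.4833


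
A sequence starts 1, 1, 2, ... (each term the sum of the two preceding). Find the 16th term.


Computing iteratively: 1, 1, 2, 3, 5, 8, 13, 21, 34, 55, 89, 144, ...
a_16 = 987

a_16 = 987


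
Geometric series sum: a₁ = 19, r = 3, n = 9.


Sₙ = 19×(3^9 - 1)/(3 - 1)
= 19×(19683 - 1)/2
= 19×19682/2
= 186979

S_9 = 186979


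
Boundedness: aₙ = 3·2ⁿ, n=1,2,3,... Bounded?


aₙ = 3·2ⁿ → as n→∞, aₙ→∞ (since base 2 > 1)
No finite upper bound exists
The sequence is UNBOUNDED

Unbounded (aₙ → ∞ as n → ∞)


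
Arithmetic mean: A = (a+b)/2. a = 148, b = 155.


AM = (148 + 155)/2 = 303/2 = 151.5

AM = 151.5


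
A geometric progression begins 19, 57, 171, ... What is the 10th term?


aₙ = a₁·r^(n-1)
= 19×3^9
= 19×19683
= 373977

a_10 = 373977


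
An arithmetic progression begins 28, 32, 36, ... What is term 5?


aₙ = a₁ + (n-1)d
= 28 + (5-1)×4
= 28 + 16
= 44

a_5 = 44


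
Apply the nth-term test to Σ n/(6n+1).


lim(n→∞) n/(6n+1) = 1/6 = 1/6  (divide numerator and denominator by n)
lim aₙ = 1/6 ≠ 0 → series DIVERGES

Diverges (lim aₙ = 1/6 ≠ 0)


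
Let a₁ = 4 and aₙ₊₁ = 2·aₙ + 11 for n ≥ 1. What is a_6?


Computing step by step:
a_1 = 4
a_2 = 19
a_3 = 49
a_4 = 109
a_5 = 229
a_6 = 469


a_6 = 469


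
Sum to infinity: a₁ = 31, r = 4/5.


S∞ = a₁/(1-r) = 31/(1 - 4/5)
= 31/(1/5)
= 155

S∞ = 155


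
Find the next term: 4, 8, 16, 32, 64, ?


Pattern: powers of 2: 2ⁿ
Terms: 4, 8, 16, 32, 64
Next term = 128

Next term = 128


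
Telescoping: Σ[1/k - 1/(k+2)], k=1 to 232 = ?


Telescoping with gap 2: two head and two tail terms survive.
= (1 + 1/2) - (1/233 + 1/234)
= 3/2 - 1/233 - 1/234 = 40658/27261

Sum = 40658/27261


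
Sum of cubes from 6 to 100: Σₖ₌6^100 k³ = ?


Σₖ₌6^100 k³ = [100·101/2]² − [5·6/2]²
= 25502500 − 225 = 25502275

Σk³ = 25502275


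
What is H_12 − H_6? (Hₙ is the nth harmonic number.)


Σₖ₌7^12 1/k = 1/7 + 1/8 + 1/9 + 1/10 + 1/11 + 1/12
= 18107/27720
≈ 0.6532

Sum = 18107/27720 ≈ 0.6532


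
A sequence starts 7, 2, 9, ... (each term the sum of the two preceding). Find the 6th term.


Computing iteratively: 7, 2, 9, 11, 20, 31
a_6 = 31

a_6 = 31


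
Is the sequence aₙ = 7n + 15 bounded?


aₙ = 7n + 15 → as n→∞, aₙ→∞
No finite upper bound exists
The sequence is UNBOUNDED

Unbounded (aₙ → ∞ as n → ∞)


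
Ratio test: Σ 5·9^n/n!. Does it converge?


aₙ = 5·9^n/n!
a_{n+1}/aₙ = 9^(n+1)/(n+1)! × n!/9^n  (constant 5 cancels)
= 9/(n+1)
L = lim(n→∞) 9/(n+1) = 0
L < 1 → series CONVERGES

Converges (ratio test: L = 0 < 1)


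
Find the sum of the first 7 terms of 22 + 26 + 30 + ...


aₙ = 22 + (7-1)×4 = 46
Sₙ = n(a₁+aₙ)/2 = 7×(22+46)/2
= 7×68/2 = 238

S_7 = 238


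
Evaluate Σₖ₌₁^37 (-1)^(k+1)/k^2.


S = 1 - 1/4 + 1/9 - 1/16 + 1/25 - 1/36 + 1/49 - 1/64 ± ...
= 0.8228
(Full series converges to +π²/12 ≈ +0.8225)

S_37 = 0.8228


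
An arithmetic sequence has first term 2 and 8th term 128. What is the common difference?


d = (aₙ - a₁)/(n-1)
= (128 - 2)/(8-1)
= 126/7 = 18

d = 18


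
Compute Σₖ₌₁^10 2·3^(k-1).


Sₙ = 2×(3^10 - 1)/(3 - 1)
= 2×(59049 - 1)/2
= 2×59048/2
= 59048

S_10 = 59048


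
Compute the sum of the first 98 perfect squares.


n = 98
n(n+1)(2n+1)/6 = 98×99×197/6
= 1911294/6 = 318549

Σk² = 318549


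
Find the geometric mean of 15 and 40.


GM = √(15×40) = √600 = 24.4949

GM = 24.4949


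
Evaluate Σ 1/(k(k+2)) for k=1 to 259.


1/(k(k+2)) = (1/2)·(1/k - 1/(k+2)) (partial fractions)
Telescoping: Σ = (1/2)·(1 + 1/2 - 1/260 - 1/261) = 101269/135720

Sum = 101269/135720


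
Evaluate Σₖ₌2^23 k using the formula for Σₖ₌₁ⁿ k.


Σₖ₌2^23 k = Σₖ₌₁^23 k − Σₖ₌₁^1 k
= 23·24/2 − 1·2/2
= 276 − 1 = 275

Σk = 275


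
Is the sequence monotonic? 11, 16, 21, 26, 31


Differences: 5, 5, 5, 5
All differences > 0 → strictly INCREASING

Monotonically increasing


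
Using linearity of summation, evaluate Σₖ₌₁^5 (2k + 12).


Σ(2k+12) = 2·Σk + 12·n
= 2·15 + 12·5
= 30 + 60 = 90

Σ = 90


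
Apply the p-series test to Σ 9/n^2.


p-series test: Σ c/n^p converges if p > 1, diverges if p ≤ 1 (constant c > 0 doesn't affect convergence).
p = 2
2 > 1 → CONVERGES

Converges (p = 2 > 1)


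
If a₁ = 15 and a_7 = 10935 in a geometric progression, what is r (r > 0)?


r^(n-1) = aₙ/a₁
r^6 = 10935/15 = 729
r = 729^(1/6)
= ±3; taking r > 0 gives r = 3

r = 3


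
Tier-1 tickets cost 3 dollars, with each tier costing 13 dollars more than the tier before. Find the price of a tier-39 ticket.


aₙ = a₁ + (n-1)d
= 3 + (39-1)×13
= 3 + 494
= 497

a_39 = 497


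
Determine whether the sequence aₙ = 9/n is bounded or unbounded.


a₁ = 9, a₂ = 9/2, a₃ = 9/3, ...
0 < aₙ ≤ 9 for all n ≥ 1
Lower bound: 0, Upper bound: 9
The sequence IS bounded

Bounded (0 < aₙ ≤ 9)


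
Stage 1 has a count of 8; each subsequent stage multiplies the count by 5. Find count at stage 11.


aₙ = a₁·r^(n-1)
= 8×5^10
= 8×9765625
= 78125000

a_11 = 78125000


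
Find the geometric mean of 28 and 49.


GM = √(28×49) = √1372 = 37.0405

GM = 37.0405


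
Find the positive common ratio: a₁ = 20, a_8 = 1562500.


r^(n-1) = aₙ/a₁
r^7 = 1562500/20 = 78125
r = 78125^(1/7)
= 5

r = 5


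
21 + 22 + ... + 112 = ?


Σₖ₌21^112 k = Σₖ₌₁^112 k − Σₖ₌₁^20 k
= 112·113/2 − 20·21/2
= 6328 − 210 = 6118

Σk = 6118


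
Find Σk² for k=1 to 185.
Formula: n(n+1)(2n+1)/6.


n = 185
n(n+1)(2n+1)/6 = 185×186×371/6
= 12766110/6 = 2127685

Σk² = 2127685


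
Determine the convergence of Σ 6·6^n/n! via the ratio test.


aₙ = 6·6^n/n!
a_{n+1}/aₙ = 6^(n+1)/(n+1)! × n!/6^n  (constant 6 cancels)
= 6/(n+1)
L = lim(n→∞) 6/(n+1) = 0
L < 1 → series CONVERGES

Converges (ratio test: L = 0 < 1)


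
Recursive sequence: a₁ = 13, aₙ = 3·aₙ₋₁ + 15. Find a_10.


Computing step by step:
a_1 = 13
a_2 = 54
a_3 = 177
a_4 = 546
a_5 = 1653
a_6 = 4974
a_7 = 14937
a_8 = 44826
a_9 = 134493
a_10 = 403494


a_10 = 403494


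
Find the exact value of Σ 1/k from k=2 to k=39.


Σₖ₌2^39 1/k = 1/2 + 1/3 + 1/4 + ... + 1/39
= 1580314313603833/485721041551200
≈ 3.2535

Sum = 1580314313603833/485721041551200 ≈ 3.2535


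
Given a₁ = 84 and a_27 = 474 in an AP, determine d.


d = (aₙ - a₁)/(n-1)
= (474 - 84)/(27-1)
= 390/26 = 15

d = 15


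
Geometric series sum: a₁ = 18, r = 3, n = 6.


Sₙ = 18×(3^6 - 1)/(3 - 1)
= 18×(729 - 1)/2
= 18×728/2
= 6552

S_6 = 6552


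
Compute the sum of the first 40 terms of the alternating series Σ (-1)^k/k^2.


S = -1 + 1/4 - 1/9 + 1/16 - 1/25 + 1/36 - 1/49 + 1/64 ± ...
= -0.8222
(Full series converges to -π²/12 ≈ -0.8225)

S_40 = -0.8222


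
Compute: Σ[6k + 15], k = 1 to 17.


Σ(6k+15) = 6·Σk + 15·n
= 6·153 + 15·17
= 918 + 255 = 1173

Σ = 1173


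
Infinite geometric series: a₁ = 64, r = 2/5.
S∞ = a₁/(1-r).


S∞ = a₁/(1-r) = 64/(1 - 2/5)
= 64/(3/5)
= 320/3

S∞ = 320/3


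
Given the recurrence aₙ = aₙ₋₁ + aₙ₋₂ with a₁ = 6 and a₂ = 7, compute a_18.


Computing iteratively: 6, 7, 13, 20, 33, 53, 86, 139, 225, 364, 589, 953, ...
a_18 = 17101

a_18 = 17101


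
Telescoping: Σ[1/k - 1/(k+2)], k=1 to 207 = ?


Telescoping with gap 2: two head and two tail terms survive.
= (1 + 1/2) - (1/208 + 1/209)
= 3/2 - 1/208 - 1/209 = 64791/43472

Sum = 64791/43472


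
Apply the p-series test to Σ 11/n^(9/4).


p-series test: Σ c/n^p converges if p > 1, diverges if p ≤ 1 (constant c > 0 doesn't affect convergence).
p = 9/4
9/4 > 1 → CONVERGES

Converges (p = 9/4 > 1)


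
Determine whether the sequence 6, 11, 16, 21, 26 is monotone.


Differences: 5, 5, 5, 5
All differences > 0 → strictly INCREASING

Monotonically increasing


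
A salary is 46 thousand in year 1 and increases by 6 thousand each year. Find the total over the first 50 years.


aₙ = 46 + (50-1)×6 = 340
Sₙ = n(a₁+aₙ)/2 = 50×(46+340)/2
= 50×386/2 = 9650

S_50 = 9650


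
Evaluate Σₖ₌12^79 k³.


Σₖ₌12^79 k³ = [79·80/2]² − [11·12/2]²
= 9985600 − 4356 = 9981244

Σk³ = 9981244


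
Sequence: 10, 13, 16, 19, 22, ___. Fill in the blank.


Pattern: arithmetic (d=3)
Terms: 10, 13, 16, 19, 22
Next term = 25

Next term = 25


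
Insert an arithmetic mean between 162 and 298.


AM = (162 + 298)/2 = 460/2 = 230

AM = 230


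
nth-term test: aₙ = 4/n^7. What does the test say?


lim(n→∞) 4/n^7 = 0
lim aₙ = 0 → nth-term test is INCONCLUSIVE
(Need other tests; this is actually a convergent p-series with p=7 > 1)

Inconclusive (lim aₙ = 0; need another test)


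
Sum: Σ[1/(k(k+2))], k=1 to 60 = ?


1/(k(k+2)) = (1/2)·(1/k - 1/(k+2)) (partial fractions)
Telescoping: Σ = (1/2)·(1 + 1/2 - 1/61 - 1/62) = 2775/3782

Sum = 2775/3782


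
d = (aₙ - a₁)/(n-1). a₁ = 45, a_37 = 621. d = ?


d = (aₙ - a₁)/(n-1)
= (621 - 45)/(37-1)
= 576/36 = 16

d = 16


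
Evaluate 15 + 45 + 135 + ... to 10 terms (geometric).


Sₙ = 15×(3^10 - 1)/(3 - 1)
= 15×(59049 - 1)/2
= 15×59048/2
= 442860

S_10 = 442860


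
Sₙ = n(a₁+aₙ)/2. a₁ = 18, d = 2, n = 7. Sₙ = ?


aₙ = 18 + (7-1)×2 = 30
Sₙ = n(a₁+aₙ)/2 = 7×(18+30)/2
= 7×48/2 = 168

S_7 = 168


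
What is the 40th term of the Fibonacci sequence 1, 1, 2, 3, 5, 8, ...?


Fibonacci sequence: 1, 1, 2, 3, 5, 8, 13, 21, 34, 55, 89, ...
F(40) = 102334155

F(40) = 102334155


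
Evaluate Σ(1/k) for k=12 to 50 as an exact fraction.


Σₖ₌12^50 1/k = 1/12 + 1/13 + 1/14 + ... + 1/50
= 4584503288084926883939/3099044504245996706400
≈ 1.4793

Sum = 4584503288084926883939/3099044504245996706400 ≈ 1.4793


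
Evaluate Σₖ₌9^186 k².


Σₖ₌9^186 k² = Σₖ₌₁^186 k² − Σₖ₌₁^8 k²
= 186·187·373/6 − 8·9·17/6
= 2162281 − 204 = 2162077

Σk² = 2162077


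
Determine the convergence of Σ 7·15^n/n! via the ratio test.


aₙ = 7·15^n/n!
a_{n+1}/aₙ = 15^(n+1)/(n+1)! × n!/15^n  (constant 7 cancels)
= 15/(n+1)
L = lim(n→∞) 15/(n+1) = 0
L < 1 → series CONVERGES

Converges (ratio test: L = 0 < 1)


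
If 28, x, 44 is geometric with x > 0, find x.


GM = √(28×44) = √1232 = 35.0999

GM = 35.0999


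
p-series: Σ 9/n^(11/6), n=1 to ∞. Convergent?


p-series test: Σ c/n^p converges if p > 1, diverges if p ≤ 1 (constant c > 0 doesn't affect convergence).
p = 11/6
11/6 > 1 → CONVERGES

Converges (p = 11/6 > 1)


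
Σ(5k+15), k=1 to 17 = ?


Σ(5k+15) = 5·Σk + 15·n
= 5·153 + 15·17
= 765 + 255 = 1020

Σ = 1020


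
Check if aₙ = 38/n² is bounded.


a₁ = 38, a₂ = 38/4, a₃ = 38/9, ...
0 < aₙ ≤ 38 for all n ≥ 1
The sequence IS bounded

Bounded (0 < aₙ ≤ 38)


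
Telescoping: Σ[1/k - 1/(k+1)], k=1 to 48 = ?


Telescoping: adjacent terms cancel.
= 1/1 - 1/49
= 1 - 1/49 = 48/49

Sum = 48/49


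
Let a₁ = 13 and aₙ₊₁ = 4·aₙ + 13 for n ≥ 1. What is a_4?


Computing step by step:
a_1 = 13
a_2 = 65
a_3 = 273
a_4 = 1105


a_4 = 1105


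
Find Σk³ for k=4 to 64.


Σₖ₌4^64 k³ = [64·65/2]² − [3·4/2]²
= 4326400 − 36 = 4326364

Σk³ = 4326364


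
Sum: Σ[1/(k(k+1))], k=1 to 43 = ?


1/(k(k+1)) = 1/k - 1/(k+1) (partial fractions)
Telescoping: Σ = 1 - 1/44 = 43/44

Sum = 43/44


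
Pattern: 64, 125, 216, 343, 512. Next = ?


Pattern: perfect cubes: n³
Terms: 64, 125, 216, 343, 512
Next term = 729

Next term = 729


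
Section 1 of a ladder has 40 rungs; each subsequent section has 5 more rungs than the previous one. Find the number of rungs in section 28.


aₙ = a₁ + (n-1)d
= 40 + (28-1)×5
= 40 + 135
= 175

a_28 = 175


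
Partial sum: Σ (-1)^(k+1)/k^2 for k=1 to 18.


S = 1 - 1/4 + 1/9 - 1/16 + 1/25 - 1/36 + 1/49 - 1/64 ± ...
= 0.821
(Full series converges to +π²/12 ≈ +0.8225)

S_18 = 0.821


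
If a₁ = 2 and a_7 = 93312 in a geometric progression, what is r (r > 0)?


r^(n-1) = aₙ/a₁
r^6 = 93312/2 = 46656
r = 46656^(1/6)
= ±6; taking r > 0 gives r = 6

r = 6


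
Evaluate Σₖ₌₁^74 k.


n(n+1)/2 = 74×75/2 = 5550/2 = 2775

Σk = 2775


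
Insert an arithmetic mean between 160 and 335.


AM = (160 + 335)/2 = 495/2 = 247.5

AM = 247.5


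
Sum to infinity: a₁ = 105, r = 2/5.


S∞ = a₁/(1-r) = 105/(1 - 2/5)
= 105/(3/5)
= 175

S∞ = 175


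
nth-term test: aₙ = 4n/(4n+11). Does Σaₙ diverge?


lim(n→∞) 4n/(4n+11) = 4/4 = 1  (divide numerator and denominator by n)
lim aₙ = 1 ≠ 0 → series DIVERGES

Diverges (lim aₙ = 1 ≠ 0)


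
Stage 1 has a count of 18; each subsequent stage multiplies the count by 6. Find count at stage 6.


aₙ = a₁·r^(n-1)
= 18×6^5
= 18×7776
= 139968

a_6 = 139968


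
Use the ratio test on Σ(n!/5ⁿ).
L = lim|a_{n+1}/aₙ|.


aₙ = n!/5^n
a_{n+1}/aₙ = (n+1)!/5^(n+1) × 5^n/n!
= (n+1)/5
L = lim(n→∞) (n+1)/5 = ∞
L > 1 → series DIVERGES

Diverges (ratio test: L = ∞ > 1)


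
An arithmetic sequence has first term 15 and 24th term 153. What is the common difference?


d = (aₙ - a₁)/(n-1)
= (153 - 15)/(24-1)
= 138/23 = 6

d = 6


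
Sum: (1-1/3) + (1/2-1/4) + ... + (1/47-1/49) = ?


Telescoping with gap 2: two head and two tail terms survive.
= (1 + 1/2) - (1/48 + 1/49)
= 3/2 - 1/48 - 1/49 = 3431/2352

Sum = 3431/2352


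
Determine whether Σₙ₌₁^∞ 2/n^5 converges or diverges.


p-series test: Σ c/n^p converges if p > 1, diverges if p ≤ 1 (constant c > 0 doesn't affect convergence).
p = 5
5 > 1 → CONVERGES

Converges (p = 5 > 1)


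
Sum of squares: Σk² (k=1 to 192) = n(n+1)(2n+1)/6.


n = 192
n(n+1)(2n+1)/6 = 192×193×385/6
= 14266560/6 = 2377760

Σk² = 2377760


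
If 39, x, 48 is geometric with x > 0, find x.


GM = √(39×48) = √1872 = 43.2666

GM = 43.2666


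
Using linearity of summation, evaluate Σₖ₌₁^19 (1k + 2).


Σ(1k+2) = 1·Σk + 2·n
= 1·190 + 2·19
= 190 + 38 = 228

Σ = 228


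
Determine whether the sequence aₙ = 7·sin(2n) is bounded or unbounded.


For all n, -1 ≤ sin(2n) ≤ 1, so -7 ≤ 7·sin(2n) ≤ 7
Lower bound: -7, Upper bound: 7
The sequence IS bounded

Bounded (-7 ≤ aₙ ≤ 7)


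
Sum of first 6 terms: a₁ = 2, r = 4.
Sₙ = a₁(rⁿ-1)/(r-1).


Sₙ = 2×(4^6 - 1)/(4 - 1)
= 2×(4096 - 1)/3
= 2×4095/3
= 2730

S_6 = 2730


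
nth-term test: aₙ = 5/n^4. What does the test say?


lim(n→∞) 5/n^4 = 0
lim aₙ = 0 → nth-term test is INCONCLUSIVE
(Need other tests; this is actually a convergent p-series with p=4 > 1)

Inconclusive (lim aₙ = 0; need another test)


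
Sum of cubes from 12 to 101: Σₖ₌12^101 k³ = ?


Σₖ₌12^101 k³ = [101·102/2]² − [11·12/2]²
= 26532801 − 4356 = 26528445

Σk³ = 26528445


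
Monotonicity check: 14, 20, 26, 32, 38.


Differences: 6, 6, 6, 6
All differences > 0 → strictly INCREASING

Monotonically increasing


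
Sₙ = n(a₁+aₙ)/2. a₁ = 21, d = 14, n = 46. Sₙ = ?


aₙ = 21 + (46-1)×14 = 651
Sₙ = n(a₁+aₙ)/2 = 46×(21+651)/2
= 46×672/2 = 15456

S_46 = 15456


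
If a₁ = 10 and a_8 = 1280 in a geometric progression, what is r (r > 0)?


r^(n-1) = aₙ/a₁
r^7 = 1280/10 = 128
r = 128^(1/7)
= 2

r = 2


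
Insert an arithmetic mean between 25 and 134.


AM = (25 + 134)/2 = 159/2 = 79.5

AM = 79.5


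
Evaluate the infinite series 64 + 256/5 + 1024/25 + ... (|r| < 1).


S∞ = a₁/(1-r) = 64/(1 - 4/5)
= 64/(1/5)
= 320

S∞ = 320


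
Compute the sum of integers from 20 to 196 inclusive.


Σₖ₌20^196 k = Σₖ₌₁^196 k − Σₖ₌₁^19 k
= 196·197/2 − 19·20/2
= 19306 − 190 = 19116

Σk = 19116


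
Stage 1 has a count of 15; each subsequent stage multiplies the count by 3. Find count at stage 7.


aₙ = a₁·r^(n-1)
= 15×3^6
= 15×729
= 10935

a_7 = 10935


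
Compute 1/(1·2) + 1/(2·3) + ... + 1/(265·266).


1/(k(k+1)) = 1/k - 1/(k+1) (partial fractions)
Telescoping: Σ = 1 - 1/266 = 265/266

Sum = 265/266


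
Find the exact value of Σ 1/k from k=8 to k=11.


Σₖ₌8^11 1/k = 1/8 + 1/9 + 1/10 + 1/11
= 1691/3960
≈ 0.427

Sum = 1691/3960 ≈ 0.427


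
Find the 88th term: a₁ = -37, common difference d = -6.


aₙ = a₁ + (n-1)d
= -37 + (88-1)×-6
= -37 - 522
= -559

a_88 = -559


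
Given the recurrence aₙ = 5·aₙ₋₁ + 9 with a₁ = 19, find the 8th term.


Computing step by step:
a_1 = 19
a_2 = 104
a_3 = 529
a_4 = 2654
a_5 = 13279
a_6 = 66404
a_7 = 332029
a_8 = 1660154


a_8 = 1660154


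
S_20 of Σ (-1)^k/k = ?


S = -1 + 1/2 - 1/3 + 1/4 - 1/5 + 1/6 - 1/7 + 1/8 ± ...
= -0.6688
(Full series converges to -ln(2) ≈ -0.6931)

S_20 = -0.6688


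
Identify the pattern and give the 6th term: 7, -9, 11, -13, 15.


Pattern: alternating sign, magnitude arithmetic (d=2)
Terms: 7, -9, 11, -13, 15
Next term = -17

Next term = -17


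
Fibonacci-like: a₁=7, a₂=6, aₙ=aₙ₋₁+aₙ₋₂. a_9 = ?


Computing iteratively: 7, 6, 13, 19, 32, 51, 83, 134, 217
a_9 = 217

a_9 = 217


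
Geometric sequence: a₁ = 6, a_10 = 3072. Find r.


r^(n-1) = aₙ/a₁
r^9 = 3072/6 = 512
r = 512^(1/9)
= 2

r = 2


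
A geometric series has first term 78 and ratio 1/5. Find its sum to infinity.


S∞ = a₁/(1-r) = 78/(1 - 1/5)
= 78/(4/5)
= 195/2

S∞ = 195/2


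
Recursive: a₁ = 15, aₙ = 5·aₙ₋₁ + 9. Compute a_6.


Computing step by step:
a_1 = 15
a_2 = 84
a_3 = 429
a_4 = 2154
a_5 = 10779
a_6 = 53904


a_6 = 53904


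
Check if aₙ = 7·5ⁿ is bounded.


aₙ = 7·5ⁿ → as n→∞, aₙ→∞ (since base 5 > 1)
No finite upper bound exists
The sequence is UNBOUNDED

Unbounded (aₙ → ∞ as n → ∞)


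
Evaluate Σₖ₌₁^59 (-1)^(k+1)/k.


S = 1 - 1/2 + 1/3 - 1/4 + 1/5 - 1/6 + 1/7 - 1/8 ± ...
= 0.7015
(Full series converges to +ln(2) ≈ +0.6931)

S_59 = 0.7015


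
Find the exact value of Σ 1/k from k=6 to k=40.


Σₖ₌6^40 1/k = 1/6 + 1/7 + 1/8 + ... + 1/40
= 969115336318573/485721041551200
≈ 1.9952

Sum = 969115336318573/485721041551200 ≈ 1.9952


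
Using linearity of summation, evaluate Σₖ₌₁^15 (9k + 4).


Σ(9k+4) = 9·Σk + 4·n
= 9·120 + 4·15
= 1080 + 60 = 1140

Σ = 1140


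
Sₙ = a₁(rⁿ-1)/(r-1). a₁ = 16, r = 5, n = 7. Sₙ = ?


Sₙ = 16×(5^7 - 1)/(5 - 1)
= 16×(78125 - 1)/4
= 16×78124/4
= 312496

S_7 = 312496


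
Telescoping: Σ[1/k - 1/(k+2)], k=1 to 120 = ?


Telescoping with gap 2: two head and two tail terms survive.
= (1 + 1/2) - (1/121 + 1/122)
= 3/2 - 1/121 - 1/122 = 10950/7381

Sum = 10950/7381


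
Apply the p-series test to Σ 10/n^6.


p-series test: Σ c/n^p converges if p > 1, diverges if p ≤ 1 (constant c > 0 doesn't affect convergence).
p = 6
6 > 1 → CONVERGES

Converges (p = 6 > 1)


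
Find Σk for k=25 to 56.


Σₖ₌25^56 k = Σₖ₌₁^56 k − Σₖ₌₁^24 k
= 56·57/2 − 24·25/2
= 1596 − 300 = 1296

Σk = 1296


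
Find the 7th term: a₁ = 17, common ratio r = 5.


aₙ = a₁·r^(n-1)
= 17×5^6
= 17×15625
= 265625

a_7 = 265625


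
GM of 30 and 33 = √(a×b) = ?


GM = √(30×33) = √990 = 31.4643

GM = 31.4643


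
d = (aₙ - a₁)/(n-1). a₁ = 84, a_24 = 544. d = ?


d = (aₙ - a₁)/(n-1)
= (544 - 84)/(24-1)
= 460/23 = 20

d = 20


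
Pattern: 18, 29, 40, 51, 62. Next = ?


Pattern: arithmetic (d=11)
Terms: 18, 29, 40, 51, 62
Next term = 73

Next term = 73


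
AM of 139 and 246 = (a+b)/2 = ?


AM = (139 + 246)/2 = 385/2 = 192.5

AM = 192.5


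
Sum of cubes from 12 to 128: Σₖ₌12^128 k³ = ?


Σₖ₌12^128 k³ = [128·129/2]² − [11·12/2]²
= 68161536 − 4356 = 68157180

Σk³ = 68157180


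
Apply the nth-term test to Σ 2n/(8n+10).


lim(n→∞) 2n/(8n+10) = 2/8 = 1/4  (divide numerator and denominator by n)
lim aₙ = 1/4 ≠ 0 → series DIVERGES

Diverges (lim aₙ = 1/4 ≠ 0)


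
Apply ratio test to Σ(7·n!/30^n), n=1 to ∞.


aₙ = 7·n!/30^n
a_{n+1}/aₙ = (n+1)!/30^(n+1) × 30^n/n!  (constant 7 cancels)
= (n+1)/30
L = lim(n→∞) (n+1)/30 = ∞
L > 1 → series DIVERGES

Diverges (ratio test: L = ∞ > 1)


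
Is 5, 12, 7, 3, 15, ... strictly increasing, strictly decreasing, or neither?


Differences: 7, -5, -4, 12
Difference at position 1 is +7 (> 0) but position 2 is -5 (< 0) — sequence both rises and falls
→ NOT monotonic

Not monotonic


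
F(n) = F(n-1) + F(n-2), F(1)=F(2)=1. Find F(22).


Fibonacci sequence: 1, 1, 2, 3, 5, 8, 13, 21, 34, 55, 89, ...
F(22) = 17711

F(22) = 17711


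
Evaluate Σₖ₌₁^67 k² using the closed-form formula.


n = 67
n(n+1)(2n+1)/6 = 67×68×135/6
= 615060/6 = 102510

Σk² = 102510


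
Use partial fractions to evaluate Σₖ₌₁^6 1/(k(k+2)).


1/(k(k+2)) = (1/2)·(1/k - 1/(k+2)) (partial fractions)
Telescoping: Σ = (1/2)·(1 + 1/2 - 1/7 - 1/8) = 69/112

Sum = 69/112


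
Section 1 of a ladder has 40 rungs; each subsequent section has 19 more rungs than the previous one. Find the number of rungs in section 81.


aₙ = a₁ + (n-1)d
= 40 + (81-1)×19
= 40 + 1520
= 1560

a_81 = 1560


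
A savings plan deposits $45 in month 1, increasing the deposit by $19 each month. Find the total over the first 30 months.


aₙ = 45 + (30-1)×19 = 596
Sₙ = n(a₁+aₙ)/2 = 30×(45+596)/2
= 30×641/2 = 9615

S_30 = 9615


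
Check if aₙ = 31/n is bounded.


a₁ = 31, a₂ = 31/2, a₃ = 31/3, ...
0 < aₙ ≤ 31 for all n ≥ 1
Lower bound: 0, Upper bound: 31
The sequence IS bounded

Bounded (0 < aₙ ≤ 31)


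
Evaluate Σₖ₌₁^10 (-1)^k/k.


S = -1 + 1/2 - 1/3 + 1/4 - 1/5 + 1/6 - 1/7 + 1/8 ± ...
= -0.6456
(Full series converges to -ln(2) ≈ -0.6931)

S_10 = -0.6456


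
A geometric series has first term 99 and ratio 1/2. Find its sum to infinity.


S∞ = a₁/(1-r) = 99/(1 - 1/2)
= 99/(1/2)
= 198

S∞ = 198


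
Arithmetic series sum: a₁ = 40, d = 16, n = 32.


aₙ = 40 + (32-1)×16 = 536
Sₙ = n(a₁+aₙ)/2 = 32×(40+536)/2
= 32×576/2 = 9216

S_32 = 9216


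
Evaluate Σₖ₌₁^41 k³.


n(n+1)/2 = 41×42/2 = 861
Σk³ = 861² = 741321

Σk³ = 741321


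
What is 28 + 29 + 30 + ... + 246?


Σₖ₌28^246 k = Σₖ₌₁^246 k − Σₖ₌₁^27 k
= 246·247/2 − 27·28/2
= 30381 − 378 = 30003

Σk = 30003


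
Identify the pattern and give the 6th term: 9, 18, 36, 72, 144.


Pattern: geometric (r=2)
Terms: 9, 18, 36, 72, 144
Next term = 288

Next term = 288


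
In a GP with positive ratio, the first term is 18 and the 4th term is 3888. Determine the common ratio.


r^(n-1) = aₙ/a₁
r^3 = 3888/18 = 216
r = 216^(1/3)
= 6

r = 6


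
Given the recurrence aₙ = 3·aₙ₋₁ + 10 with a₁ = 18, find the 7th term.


Computing step by step:
a_1 = 18
a_2 = 64
a_3 = 202
a_4 = 616
a_5 = 1858
a_6 = 5584
a_7 = 16762


a_7 = 16762


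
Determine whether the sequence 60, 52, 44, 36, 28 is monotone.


Differences: -8, -8, -8, -8
All differences < 0 → strictly DECREASING

Monotonically decreasing


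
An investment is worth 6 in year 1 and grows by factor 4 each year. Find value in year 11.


aₙ = a₁·r^(n-1)
= 6×4^10
= 6×1048576
= 6291456

a_11 = 6291456


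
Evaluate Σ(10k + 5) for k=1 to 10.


Σ(10k+5) = 10·Σk + 5·n
= 10·55 + 5·10
= 550 + 50 = 600

Σ = 600


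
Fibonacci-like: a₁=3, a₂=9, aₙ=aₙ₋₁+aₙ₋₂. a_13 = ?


Computing iteratively: 3, 9, 12, 21, 33, 54, 87, 141, 228, 369, 597, 966, ...
a_13 = 1563

a_13 = 1563


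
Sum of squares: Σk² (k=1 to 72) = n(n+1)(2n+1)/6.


n = 72
n(n+1)(2n+1)/6 = 72×73×145/6
= 762120/6 = 127020

Σk² = 127020


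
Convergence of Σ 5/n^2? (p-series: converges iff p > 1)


p-series test: Σ c/n^p converges if p > 1, diverges if p ≤ 1 (constant c > 0 doesn't affect convergence).
p = 2
2 > 1 → CONVERGES

Converges (p = 2 > 1)


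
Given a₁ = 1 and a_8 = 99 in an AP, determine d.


d = (aₙ - a₁)/(n-1)
= (99 - 1)/(8-1)
= 98/7 = 14

d = 14


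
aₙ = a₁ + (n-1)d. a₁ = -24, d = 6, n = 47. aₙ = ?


aₙ = a₁ + (n-1)d
= -24 + (47-1)×6
= -24 + 276
= 252

a_47 = 252


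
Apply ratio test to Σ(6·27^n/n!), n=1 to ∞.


aₙ = 6·27^n/n!
a_{n+1}/aₙ = 27^(n+1)/(n+1)! × n!/27^n  (constant 6 cancels)
= 27/(n+1)
L = lim(n→∞) 27/(n+1) = 0
L < 1 → series CONVERGES

Converges (ratio test: L = 0 < 1)


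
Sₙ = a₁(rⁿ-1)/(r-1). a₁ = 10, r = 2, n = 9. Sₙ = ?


Sₙ = 10×(2^9 - 1)/(2 - 1)
= 10×(512 - 1)/1
= 10×511/1
= 5110

S_9 = 5110


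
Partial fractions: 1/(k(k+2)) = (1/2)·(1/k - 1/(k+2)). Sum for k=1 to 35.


1/(k(k+2)) = (1/2)·(1/k - 1/(k+2)) (partial fractions)
Telescoping: Σ = (1/2)·(1 + 1/2 - 1/36 - 1/37) = 1925/2664

Sum = 1925/2664


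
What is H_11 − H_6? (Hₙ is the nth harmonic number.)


Σₖ₌7^11 1/k = 1/7 + 1/8 + 1/9 + 1/10 + 1/11
= 15797/27720
≈ 0.5699

Sum = 15797/27720 ≈ 0.5699


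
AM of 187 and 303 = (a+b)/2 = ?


AM = (187 + 303)/2 = 490/2 = 245

AM = 245


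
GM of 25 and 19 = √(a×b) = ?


GM = √(25×19) = √475 = 21.7945

GM = 21.7945


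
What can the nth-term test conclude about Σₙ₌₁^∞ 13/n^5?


lim(n→∞) 13/n^5 = 0
lim aₙ = 0 → nth-term test is INCONCLUSIVE
(Need other tests; this is actually a convergent p-series with p=5 > 1)

Inconclusive (lim aₙ = 0; need another test)


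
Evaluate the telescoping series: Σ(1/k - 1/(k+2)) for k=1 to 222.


Telescoping with gap 2: two head and two tail terms survive.
= (1 + 1/2) - (1/223 + 1/224)
= 3/2 - 1/223 - 1/224 = 74481/49952

Sum = 74481/49952


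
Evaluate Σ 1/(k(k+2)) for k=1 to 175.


1/(k(k+2)) = (1/2)·(1/k - 1/(k+2)) (partial fractions)
Telescoping: Σ = (1/2)·(1 + 1/2 - 1/176 - 1/177) = 46375/62304

Sum = 46375/62304


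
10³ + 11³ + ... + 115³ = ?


Σₖ₌10^115 k³ = [115·116/2]² − [9·10/2]²
= 44488900 − 2025 = 44486875

Σk³ = 44486875


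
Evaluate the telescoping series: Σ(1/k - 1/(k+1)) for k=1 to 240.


Telescoping: adjacent terms cancel.
= 1/1 - 1/241
= 1 - 1/241 = 240/241

Sum = 240/241


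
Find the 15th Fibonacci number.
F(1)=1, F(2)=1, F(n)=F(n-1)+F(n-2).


Fibonacci sequence: 1, 1, 2, 3, 5, 8, 13, 21, 34, 55, 89, ...
F(15) = 610

F(15) = 610


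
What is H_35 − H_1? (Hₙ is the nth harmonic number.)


Σₖ₌2^35 1/k = 1/2 + 1/3 + 1/4 + ... + 1/35
= 41309674280509/13127595717600
≈ 3.1468

Sum = 41309674280509/13127595717600 ≈ 3.1468


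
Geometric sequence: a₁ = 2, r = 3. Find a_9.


aₙ = a₁·r^(n-1)
= 2×3^8
= 2×6561
= 13122

a_9 = 13122


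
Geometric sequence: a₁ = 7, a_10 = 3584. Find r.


r^(n-1) = aₙ/a₁
r^9 = 3584/7 = 512
r = 512^(1/9)
= 2

r = 2


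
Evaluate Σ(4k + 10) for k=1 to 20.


Σ(4k+10) = 4·Σk + 10·n
= 4·210 + 10·20
= 840 + 200 = 1040

Σ = 1040


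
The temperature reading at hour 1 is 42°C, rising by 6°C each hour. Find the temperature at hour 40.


aₙ = a₁ + (n-1)d
= 42 + (40-1)×6
= 42 + 234
= 276

a_40 = 276


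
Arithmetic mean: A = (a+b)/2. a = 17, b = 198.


AM = (17 + 198)/2 = 215/2 = 107.5

AM = 107.5


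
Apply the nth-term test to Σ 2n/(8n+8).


lim(n→∞) 2n/(8n+8) = 2/8 = 1/4  (divide numerator and denominator by n)
lim aₙ = 1/4 ≠ 0 → series DIVERGES

Diverges (lim aₙ = 1/4 ≠ 0)


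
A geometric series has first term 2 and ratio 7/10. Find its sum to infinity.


S∞ = a₁/(1-r) = 2/(1 - 7/10)
= 2/(3/10)
= 20/3

S∞ = 20/3


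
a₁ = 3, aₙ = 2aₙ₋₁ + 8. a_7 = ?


Computing step by step:
a_1 = 3
a_2 = 14
a_3 = 36
a_4 = 80
a_5 = 168
a_6 = 344
a_7 = 696


a_7 = 696


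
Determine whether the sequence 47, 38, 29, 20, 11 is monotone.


Differences: -9, -9, -9, -9
All differences < 0 → strictly DECREASING

Monotonically decreasing


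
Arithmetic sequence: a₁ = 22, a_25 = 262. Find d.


d = (aₙ - a₁)/(n-1)
= (262 - 22)/(25-1)
= 240/24 = 10

d = 10


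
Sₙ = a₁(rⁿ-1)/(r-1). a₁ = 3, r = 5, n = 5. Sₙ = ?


Sₙ = 3×(5^5 - 1)/(5 - 1)
= 3×(3125 - 1)/4
= 3×3124/4
= 2343

S_5 = 2343


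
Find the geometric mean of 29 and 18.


GM = √(29×18) = √522 = 22.8473

GM = 22.8473


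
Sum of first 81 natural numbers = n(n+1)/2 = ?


n(n+1)/2 = 81×82/2 = 6642/2 = 3321

Σk = 3321


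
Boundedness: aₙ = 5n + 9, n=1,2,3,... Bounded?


aₙ = 5n + 9 → as n→∞, aₙ→∞
No finite upper bound exists
The sequence is UNBOUNDED

Unbounded (aₙ → ∞ as n → ∞)


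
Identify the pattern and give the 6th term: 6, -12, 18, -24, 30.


Pattern: alternating sign, magnitude arithmetic (d=6)
Terms: 6, -12, 18, -24, 30
Next term = -36

Next term = -36


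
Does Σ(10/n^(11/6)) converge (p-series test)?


p-series test: Σ c/n^p converges if p > 1, diverges if p ≤ 1 (constant c > 0 doesn't affect convergence).
p = 11/6
11/6 > 1 → CONVERGES

Converges (p = 11/6 > 1)


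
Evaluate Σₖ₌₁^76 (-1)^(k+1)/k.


S = 1 - 1/2 + 1/3 - 1/4 + 1/5 - 1/6 + 1/7 - 1/8 ± ...
= 0.6866
(Full series converges to +ln(2) ≈ +0.6931)

S_76 = 0.6866


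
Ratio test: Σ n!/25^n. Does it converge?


aₙ = n!/25^n
a_{n+1}/aₙ = (n+1)!/25^(n+1) × 25^n/n!
= (n+1)/25
L = lim(n→∞) (n+1)/25 = ∞
L > 1 → series DIVERGES

Diverges (ratio test: L = ∞ > 1)


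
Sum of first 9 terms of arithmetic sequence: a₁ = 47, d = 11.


aₙ = 47 + (9-1)×11 = 135
Sₙ = n(a₁+aₙ)/2 = 9×(47+135)/2
= 9×182/2 = 819

S_9 = 819


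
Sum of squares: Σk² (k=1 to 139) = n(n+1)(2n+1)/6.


n = 139
n(n+1)(2n+1)/6 = 139×140×279/6
= 5429340/6 = 904890

Σk² = 904890


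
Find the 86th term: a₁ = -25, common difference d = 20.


aₙ = a₁ + (n-1)d
= -25 + (86-1)×20
= -25 + 1700
= 1675

a_86 = 1675


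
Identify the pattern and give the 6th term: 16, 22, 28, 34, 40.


Pattern: arithmetic (d=6)
Terms: 16, 22, 28, 34, 40
Next term = 46

Next term = 46


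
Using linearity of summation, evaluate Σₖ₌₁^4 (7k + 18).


Σ(7k+18) = 7·Σk + 18·n
= 7·10 + 18·4
= 70 + 72 = 142

Σ = 142


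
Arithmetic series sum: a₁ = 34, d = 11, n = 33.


aₙ = 34 + (33-1)×11 = 386
Sₙ = n(a₁+aₙ)/2 = 33×(34+386)/2
= 33×420/2 = 6930

S_33 = 6930


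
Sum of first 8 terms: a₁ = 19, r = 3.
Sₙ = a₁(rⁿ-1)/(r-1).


Sₙ = 19×(3^8 - 1)/(3 - 1)
= 19×(6561 - 1)/2
= 19×6560/2
= 62320

S_8 = 62320


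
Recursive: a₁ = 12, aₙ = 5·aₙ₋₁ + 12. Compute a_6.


Computing step by step:
a_1 = 12
a_2 = 72
a_3 = 372
a_4 = 1872
a_5 = 9372
a_6 = 46872


a_6 = 46872


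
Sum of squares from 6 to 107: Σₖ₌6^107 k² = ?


Σₖ₌6^107 k² = Σₖ₌₁^107 k² − Σₖ₌₁^5 k²
= 107·108·215/6 − 5·6·11/6
= 414090 − 55 = 414035

Σk² = 414035


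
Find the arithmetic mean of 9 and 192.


AM = (9 + 192)/2 = 201/2 = 100.5

AM = 100.5


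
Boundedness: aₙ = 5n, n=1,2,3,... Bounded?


aₙ = 5n → as n→∞, aₙ→∞
No finite upper bound exists
The sequence is UNBOUNDED

Unbounded (aₙ → ∞ as n → ∞)


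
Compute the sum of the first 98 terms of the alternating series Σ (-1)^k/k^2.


S = -1 + 1/4 - 1/9 + 1/16 - 1/25 + 1/36 - 1/49 + 1/64 ± ...
= -0.8224
(Full series converges to -π²/12 ≈ -0.8225)

S_98 = -0.8224


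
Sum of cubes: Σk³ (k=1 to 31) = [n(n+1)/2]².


n(n+1)/2 = 31×32/2 = 496
Σk³ = 496² = 246016

Σk³ = 246016


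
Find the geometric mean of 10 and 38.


GM = √(10×38) = √380 = 19.4936

GM = 19.4936


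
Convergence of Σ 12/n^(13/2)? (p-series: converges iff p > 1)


p-series test: Σ c/n^p converges if p > 1, diverges if p ≤ 1 (constant c > 0 doesn't affect convergence).
p = 13/2
13/2 > 1 → CONVERGES

Converges (p = 13/2 > 1)


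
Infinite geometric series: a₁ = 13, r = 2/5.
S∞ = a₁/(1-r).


S∞ = a₁/(1-r) = 13/(1 - 2/5)
= 13/(3/5)
= 65/3

S∞ = 65/3


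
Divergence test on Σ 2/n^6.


lim(n→∞) 2/n^6 = 0
lim aₙ = 0 → nth-term test is INCONCLUSIVE
(Need other tests; this is actually a convergent p-series with p=6 > 1)

Inconclusive (lim aₙ = 0; need another test)


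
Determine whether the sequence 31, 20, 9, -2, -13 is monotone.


Differences: -11, -11, -11, -11
All differences < 0 → strictly DECREASING

Monotonically decreasing


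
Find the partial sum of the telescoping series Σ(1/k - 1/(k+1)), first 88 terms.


Telescoping: adjacent terms cancel.
= 1/1 - 1/89
= 1 - 1/89 = 88/89

Sum = 88/89


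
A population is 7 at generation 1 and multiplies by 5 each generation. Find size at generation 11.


aₙ = a₁·r^(n-1)
= 7×5^10
= 7×9765625
= 68359375

a_11 = 68359375
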